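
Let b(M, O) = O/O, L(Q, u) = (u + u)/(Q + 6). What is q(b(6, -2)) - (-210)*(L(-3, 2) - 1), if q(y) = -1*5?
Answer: 65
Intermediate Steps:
L(Q, u) = 2*u/(6 + Q) (L(Q, u) = (2*u)/(6 + Q) = 2*u/(6 + Q))
b(M, O) = 1
q(y) = -5
q(b(6, -2)) - (-210)*(L(-3, 2) - 1) = -5 - (-210)*(2*2/(6 - 3) - 1) = -5 - (-210)*(2*2/3 - 1) = -5 - (-210)*(2*2*(1/3) - 1) = -5 - (-210)*(4/3 - 1) = -5 - (-210)/3 = -5 - 42*(-5/3) = -5 + 70 = 65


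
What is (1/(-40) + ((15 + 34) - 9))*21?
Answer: 33579/40 ≈ 839.47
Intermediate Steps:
(1/(-40) + ((15 + 34) - 9))*21 = (-1/40 + (49 - 9))*21 = (-1/40 + 40)*21 = (1599/40)*21 = 33579/40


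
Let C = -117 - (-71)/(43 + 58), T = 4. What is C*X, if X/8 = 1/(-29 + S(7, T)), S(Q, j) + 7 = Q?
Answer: 93968/2929 ≈ 32.082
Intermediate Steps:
S(Q, j) = -7 + Q
X = -8/29 (X = 8/(-29 + (-7 + 7)) = 8/(-29 + 0) = 8/(-29) = 8*(-1/29) = -8/29 ≈ -0.27586)
C = -11746/101 (C = -117 - (-71)/101 = -117 - 1*(-71/101) = -117 + 71/101 = -11746/101 ≈ -116.30)
C*X = -11746/101*(-8/29) = 93968/2929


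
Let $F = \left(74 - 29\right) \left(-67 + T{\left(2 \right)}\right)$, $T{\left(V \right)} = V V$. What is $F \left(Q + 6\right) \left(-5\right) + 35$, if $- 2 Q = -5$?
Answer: $\frac{241045}{2} \approx 1.2052 \cdot 10^{5}$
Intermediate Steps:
$Q = \frac{5}{2}$ ($Q = \left(- \frac{1}{2}\right) \left(-5\right) = \frac{5}{2} \approx 2.5$)
$T{\left(V \right)} = V^{2}$
$F = -2835$ ($F = \left(74 - 29\right) \left(-67 + 2^{2}\right) = 45 \left(-67 + 4\right) = 45 \left(-63\right) = -2835$)
$F \left(Q + 6\right) \left(-5\right) + 35 = - 2835 \left(\frac{5}{2} + 6\right) \left(-5\right) + 35 = - 2835 \cdot \frac{17}{2} \left(-5\right) + 35 = \left(-2835\right) \left(- \frac{85}{2}\right) + 35 = \frac{240975}{2} + 35 = \frac{241045}{2}$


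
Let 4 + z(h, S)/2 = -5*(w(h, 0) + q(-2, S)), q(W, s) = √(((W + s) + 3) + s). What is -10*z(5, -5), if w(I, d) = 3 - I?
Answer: -120 + 300*I ≈ -120.0 + 300.0*I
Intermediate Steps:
q(W, s) = √(3 + W + 2*s) (q(W, s) = √((3 + W + s) + s) = √(3 + W + 2*s))
z(h, S) = -38 - 10*√(1 + 2*S) + 10*h (z(h, S) = -8 + 2*(-5*((3 - h) + √(3 - 2 + 2*S))) = -8 + 2*(-5*((3 - h) + √(1 + 2*S))) = -8 + 2*(-5*(3 + √(1 + 2*S) - h)) = -8 + 2*(-15 - 5*√(1 + 2*S) + 5*h) = -8 + (-30 - 10*√(1 + 2*S) + 10*h) = -38 - 10*√(1 + 2*S) + 10*h)
-10*z(5, -5) = -10*(-38 - 10*√(1 + 2*(-5)) + 10*5) = -10*(-38 - 10*√(1 - 10) + 50) = -10*(-38 - 30*I + 50) = -10*(12 - 30*I) = -120 + 300*I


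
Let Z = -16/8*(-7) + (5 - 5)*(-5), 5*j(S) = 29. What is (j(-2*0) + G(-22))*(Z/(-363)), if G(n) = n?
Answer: 378/605 ≈ 0.62479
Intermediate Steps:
j(S) = 29/5 (j(S) = (⅕)*29 = 29/5)
Z = 14 (Z = -16*⅛*(-7) + 0*(-5) = -2*(-7) + 0 = 14 + 0 = 14)
(j(-2*0) + G(-22))*(Z/(-363)) = (29/5 - 22)*(14/(-363)) = -1134*(-1)/(5*363) = -81/5*(-14/363) = 378/605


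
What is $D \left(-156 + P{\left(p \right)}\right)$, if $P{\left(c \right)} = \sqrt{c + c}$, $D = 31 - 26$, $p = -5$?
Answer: $-780 + 5 i \sqrt{10} \approx -780.0 + 15.811 i$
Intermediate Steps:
$D = 5$
$P{\left(c \right)} = \sqrt{2} \sqrt{c}$ ($P{\left(c \right)} = \sqrt{2 c} = \sqrt{2} \sqrt{c}$)
$D \left(-156 + P{\left(p \right)}\right) = 5 \left(-156 + \sqrt{2} \sqrt{-5}\right) = 5 \left(-156 + \sqrt{2} i \sqrt{5}\right) = 5 \left(-156 + i \sqrt{10}\right) = -780 + 5 i \sqrt{10}$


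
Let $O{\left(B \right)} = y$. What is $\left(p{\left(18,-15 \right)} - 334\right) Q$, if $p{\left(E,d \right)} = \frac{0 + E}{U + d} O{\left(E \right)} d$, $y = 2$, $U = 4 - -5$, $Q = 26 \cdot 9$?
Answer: $-57096$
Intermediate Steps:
$Q = 234$
$U = 9$ ($U = 4 + 5 = 9$)
$O{\left(B \right)} = 2$
$p{\left(E,d \right)} = \frac{2 E d}{9 + d}$ ($p{\left(E,d \right)} = \frac{0 + E}{9 + d} 2 d = \frac{E}{9 + d} 2 d = \frac{2 E}{9 + d} d = \frac{2 E d}{9 + d}$)
$\left(p{\left(18,-15 \right)} - 334\right) Q = \left(2 \cdot 18 \left(-15\right) \frac{1}{9 - 15} - 334\right) 234 = \left(2 \cdot 18 \left(-15\right) \frac{1}{-6} - 334\right) 234 = \left(2 \cdot 18 \left(-15\right) \left(- \frac{1}{6}\right) - 334\right) 234 = \left(90 - 334\right) 234 = \left(-244\right) 234 = -57096$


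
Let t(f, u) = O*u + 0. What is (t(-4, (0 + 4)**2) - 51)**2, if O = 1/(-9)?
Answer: 225625/81 ≈ 2785.5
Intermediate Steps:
O = -1/9 ≈ -0.11111
t(f, u) = -u/9 (t(f, u) = -u/9 + 0 = -u/9)
(t(-4, (0 + 4)**2) - 51)**2 = (-(0 + 4)**2/9 - 51)**2 = (-1/9*4**2 - 51)**2 = (-1/9*16 - 51)**2 = (-16/9 - 51)**2 = (-475/9)**2 = 225625/81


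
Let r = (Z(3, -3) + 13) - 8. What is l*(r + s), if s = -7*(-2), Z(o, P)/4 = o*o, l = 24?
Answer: 1320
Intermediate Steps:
Z(o, P) = 4*o**2 (Z(o, P) = 4*(o*o) = 4*o**2)
s = 14
r = 41 (r = (4*3**2 + 13) - 8 = (4*9 + 13) - 8 = (36 + 13) - 8 = 49 - 8 = 41)
l*(r + s) = 24*(41 + 14) = 24*55 = 1320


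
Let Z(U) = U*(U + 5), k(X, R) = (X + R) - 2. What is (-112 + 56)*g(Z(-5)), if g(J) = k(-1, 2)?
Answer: 56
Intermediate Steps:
k(X, R) = -2 + R + X (k(X, R) = (R + X) - 2 = -2 + R + X)
Z(U) = U*(5 + U)
g(J) = -1 (g(J) = -2 + 2 - 1 = -1)
(-112 + 56)*g(Z(-5)) = (-112 + 56)*(-1) = -56*(-1) = 56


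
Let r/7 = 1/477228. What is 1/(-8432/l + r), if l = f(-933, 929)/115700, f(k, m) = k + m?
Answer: 477228/116393809396807 ≈ 4.1001e-9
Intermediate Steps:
r = 7/477228 ≈ 1.4668e-5
l = -1/28925 (l = (-933 + 929)/115700 = -4*1/115700 = -1/28925 ≈ -3.4572e-5)
1/(-8432/l + r) = 1/(-8432/(-1/28925) + 7/477228) = 1/(-8432*(-28925) + 7/477228) = 1/(243895600 + 7/477228) = 1/(116393809396807/477228) = 477228/116393809396807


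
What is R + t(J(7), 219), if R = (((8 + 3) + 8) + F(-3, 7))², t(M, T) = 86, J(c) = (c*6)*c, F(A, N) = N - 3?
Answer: 615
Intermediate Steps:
F(A, N) = -3 + N
J(c) = 6*c² (J(c) = (6*c)*c = 6*c²)
R = 529 (R = (((8 + 3) + 8) + (-3 + 7))² = ((11 + 8) + 4)² = (19 + 4)² = 23² = 529)
R + t(J(7), 219) = 529 + 86 = 615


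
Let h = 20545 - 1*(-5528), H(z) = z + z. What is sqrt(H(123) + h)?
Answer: sqrt(26319) ≈ 162.23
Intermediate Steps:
H(z) = 2*z
h = 26073 (h = 20545 + 5528 = 26073)
sqrt(H(123) + h) = sqrt(2*123 + 26073) = sqrt(246 + 26073) = sqrt(26319)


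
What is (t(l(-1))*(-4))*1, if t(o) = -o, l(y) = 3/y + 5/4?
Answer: -7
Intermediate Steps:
l(y) = 5/4 + 3/y (l(y) = 3/y + 5*(¼) = 3/y + 5/4 = 5/4 + 3/y)
(t(l(-1))*(-4))*1 = (-(5/4 + 3/(-1))*(-4))*1 = (-(5/4 + 3*(-1))*(-4))*1 = (-(5/4 - 3)*(-4))*1 = (-1*(-7/4)*(-4))*1 = ((7/4)*(-4))*1 = -7*1 = -7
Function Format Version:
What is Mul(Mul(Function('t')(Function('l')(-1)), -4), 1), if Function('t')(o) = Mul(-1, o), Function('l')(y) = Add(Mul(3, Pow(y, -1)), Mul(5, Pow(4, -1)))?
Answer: -7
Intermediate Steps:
Function('l')(y) = Add(Rational(5, 4), Mul(3, Pow(y, -1))) (Function('l')(y) = Add(Mul(3, Pow(y, -1)), Mul(5, Rational(1, 4))) = Add(Mul(3, Pow(y, -1)), Rational(5, 4)) = Add(Rational(5, 4), Mul(3, Pow(y, -1))))
Mul(Mul(Function('t')(Function('l')(-1)), -4), 1) = Mul(Mul(Mul(-1, Add(Rational(5, 4), Mul(3, Pow(-1, -1)))), -4), 1) = Mul(Mul(Mul(-1, Add(Rational(5, 4), Mul(3, -1))), -4), 1) = Mul(Mul(Mul(-1, Add(Rational(5, 4), -3)), -4), 1) = Mul(Mul(Mul(-1, Rational(-7, 4)), -4), 1) = Mul(Mul(Rational(7, 4), -4), 1) = Mul(-7, 1) = -7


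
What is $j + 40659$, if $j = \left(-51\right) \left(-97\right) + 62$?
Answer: $45668$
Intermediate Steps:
$j = 5009$ ($j = 4947 + 62 = 5009$)
$j + 40659 = 5009 + 40659 = 45668$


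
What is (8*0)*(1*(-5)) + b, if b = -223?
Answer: -223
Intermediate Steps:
(8*0)*(1*(-5)) + b = (8*0)*(1*(-5)) - 223 = 0*(-5) - 223 = 0 - 223 = -223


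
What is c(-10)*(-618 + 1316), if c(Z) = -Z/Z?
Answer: -698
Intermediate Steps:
c(Z) = -1 (c(Z) = -1*1 = -1)
c(-10)*(-618 + 1316) = -(-618 + 1316) = -1*698 = -698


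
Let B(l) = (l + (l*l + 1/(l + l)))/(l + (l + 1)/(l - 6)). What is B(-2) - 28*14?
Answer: -5894/15 ≈ -392.93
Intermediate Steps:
B(l) = (l + l² + 1/(2*l))/(l + (1 + l)/(-6 + l)) (B(l) = (l + (l² + 1/(2*l)))/(l + (1 + l)/(-6 + l)) = (l + l² + 1/(2*l))/(l + (1 + l)/(-6 + l)))
B(-2) - 28*14 = (-3 + (-2)⁴ + (½)*(-2) - 6*(-2)² - 5*(-2)³)/((-2)*(1 + (-2)² - 5*(-2))) - 28*14 = -(-3 + 16 - 1 - 6*4 - 5*(-8))/(2*(1 + 4 + 10)) - 392 = -½*(-3 + 16 - 1 - 24 + 40)/15 - 392 = -½*1/15*28 - 392 = -14/15 - 392 = -5894/15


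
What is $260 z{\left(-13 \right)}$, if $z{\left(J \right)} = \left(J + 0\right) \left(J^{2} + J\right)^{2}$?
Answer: $-82255680$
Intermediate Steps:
$z{\left(J \right)} = J \left(J + J^{2}\right)^{2}$
$260 z{\left(-13 \right)} = 260 \left(-13\right)^{3} \left(1 - 13\right)^{2} = 260 \left(- 2197 \left(-12\right)^{2}\right) = 260 \left(\left(-2197\right) 144\right) = 260 \left(-316368\right) = -82255680$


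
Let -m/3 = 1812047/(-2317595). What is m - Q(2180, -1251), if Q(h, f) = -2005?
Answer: 4652214116/2317595 ≈ 2007.3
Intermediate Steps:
m = 5436141/2317595 (m = -5436141/(-2317595) = -5436141*(-1)/2317595 = -3*(-1812047/2317595) = 5436141/2317595 ≈ 2.3456)
m - Q(2180, -1251) = 5436141/2317595 - 1*(-2005) = 5436141/2317595 + 2005 = 4652214116/2317595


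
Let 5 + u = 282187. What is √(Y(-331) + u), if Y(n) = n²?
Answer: 3*√43527 ≈ 625.89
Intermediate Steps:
u = 282182 (u = -5 + 282187 = 282182)
√(Y(-331) + u) = √((-331)² + 282182) = √(109561 + 282182) = √391743 = 3*√43527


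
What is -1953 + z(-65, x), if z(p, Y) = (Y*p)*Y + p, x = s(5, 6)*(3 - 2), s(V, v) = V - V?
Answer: -2018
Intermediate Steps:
s(V, v) = 0
x = 0 (x = 0*(3 - 2) = 0*1 = 0)
z(p, Y) = p + p*Y² (z(p, Y) = p*Y² + p = p + p*Y²)
-1953 + z(-65, x) = -1953 - 65*(1 + 0²) = -1953 - 65*(1 + 0) = -1953 - 65*1 = -1953 - 65 = -2018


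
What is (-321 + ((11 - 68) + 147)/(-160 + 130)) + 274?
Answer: -50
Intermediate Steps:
(-321 + ((11 - 68) + 147)/(-160 + 130)) + 274 = (-321 + (-57 + 147)/(-30)) + 274 = (-321 + 90*(-1/30)) + 274 = (-321 - 3) + 274 = -324 + 274 = -50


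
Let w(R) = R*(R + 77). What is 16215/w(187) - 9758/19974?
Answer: -26309089/164346072 ≈ -0.16008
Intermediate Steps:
w(R) = R*(77 + R)
16215/w(187) - 9758/19974 = 16215/((187*(77 + 187))) - 9758/19974 = 16215/((187*264)) - 9758*1/19974 = 16215/49368 - 4879/9987 = 16215*(1/49368) - 4879/9987 = 5405/16456 - 4879/9987 = -26309089/164346072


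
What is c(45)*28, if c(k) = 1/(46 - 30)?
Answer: 7/4 ≈ 1.7500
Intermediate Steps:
c(k) = 1/16
c(45)*28 = (1/16)*28 = 7/4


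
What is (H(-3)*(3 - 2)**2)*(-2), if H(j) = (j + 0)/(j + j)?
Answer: -1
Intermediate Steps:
H(j) = 1/2 (H(j) = j/((2*j)) = j*(1/(2*j)) = 1/2)
(H(-3)*(3 - 2)**2)*(-2) = ((3 - 2)**2/2)*(-2) = ((1/2)*1**2)*(-2) = ((1/2)*1)*(-2) = (1/2)*(-2) = -1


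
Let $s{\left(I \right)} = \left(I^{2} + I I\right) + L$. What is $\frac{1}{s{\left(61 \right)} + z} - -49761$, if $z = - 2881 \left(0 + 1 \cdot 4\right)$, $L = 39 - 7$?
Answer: $\frac{201532049}{4050} \approx 49761.0$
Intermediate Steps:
$L = 32$
$s{\left(I \right)} = 32 + 2 I^{2}$ ($s{\left(I \right)} = \left(I^{2} + I I\right) + 32 = \left(I^{2} + I^{2}\right) + 32 = 2 I^{2} + 32 = 32 + 2 I^{2}$)
$z = -11524$ ($z = - 2881 \left(0 + 4\right) = \left(-2881\right) 4 = -11524$)
$\frac{1}{s{\left(61 \right)} + z} - -49761 = \frac{1}{\left(32 + 2 \cdot 61^{2}\right) - 11524} - -49761 = \frac{1}{\left(32 + 2 \cdot 3721\right) - 11524} + 49761 = \frac{1}{\left(32 + 7442\right) - 11524} + 49761 = \frac{1}{7474 - 11524} + 49761 = \frac{1}{-4050} + 49761 = - \frac{1}{4050} + 49761 = \frac{201532049}{4050}$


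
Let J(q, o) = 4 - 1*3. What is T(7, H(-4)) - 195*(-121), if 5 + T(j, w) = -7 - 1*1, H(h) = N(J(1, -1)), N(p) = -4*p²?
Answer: 23582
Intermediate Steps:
J(q, o) = 1 (J(q, o) = 4 - 3 = 1)
H(h) = -4 (H(h) = -4*1² = -4*1 = -4)
T(j, w) = -13 (T(j, w) = -5 + (-7 - 1*1) = -5 + (-7 - 1) = -5 - 8 = -13)
T(7, H(-4)) - 195*(-121) = -13 - 195*(-121) = -13 + 23595 = 23582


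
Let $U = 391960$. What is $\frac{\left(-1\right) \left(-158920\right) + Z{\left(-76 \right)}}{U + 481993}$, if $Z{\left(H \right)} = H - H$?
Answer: $\frac{158920}{873953} \approx 0.18184$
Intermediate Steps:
$Z{\left(H \right)} = 0$
$\frac{\left(-1\right) \left(-158920\right) + Z{\left(-76 \right)}}{U + 481993} = \frac{\left(-1\right) \left(-158920\right) + 0}{391960 + 481993} = \frac{158920 + 0}{873953} = 158920 \cdot \frac{1}{873953} = \frac{158920}{873953}$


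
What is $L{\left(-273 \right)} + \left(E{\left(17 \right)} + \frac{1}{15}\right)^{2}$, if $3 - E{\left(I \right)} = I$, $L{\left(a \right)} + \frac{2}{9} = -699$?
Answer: $- \frac{113644}{225} \approx -505.08$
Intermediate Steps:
$L{\left(a \right)} = - \frac{6293}{9}$ ($L{\left(a \right)} = - \frac{2}{9} - 699 = - \frac{6293}{9}$)
$E{\left(I \right)} = 3 - I$
$L{\left(-273 \right)} + \left(E{\left(17 \right)} + \frac{1}{15}\right)^{2} = - \frac{6293}{9} + \left(\left(3 - 17\right) + \frac{1}{15}\right)^{2} = - \frac{6293}{9} + \left(-14 + \frac{1}{15}\right)^{2} = - \frac{6293}{9} + \left(- \frac{209}{15}\right)^{2} = - \frac{6293}{9} + \frac{43681}{225} = - \frac{113644}{225}$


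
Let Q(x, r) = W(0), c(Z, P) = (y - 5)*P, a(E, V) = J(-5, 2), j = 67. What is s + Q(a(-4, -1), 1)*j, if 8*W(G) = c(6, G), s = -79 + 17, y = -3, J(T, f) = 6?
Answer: -62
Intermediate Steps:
a(E, V) = 6
c(Z, P) = -8*P (c(Z, P) = (-3 - 5)*P = -8*P)
s = -62
W(G) = -G (W(G) = (-8*G)/8 = -G)
Q(x, r) = 0 (Q(x, r) = -1*0 = 0)
s + Q(a(-4, -1), 1)*j = -62 + 0*67 = -62 + 0 = -62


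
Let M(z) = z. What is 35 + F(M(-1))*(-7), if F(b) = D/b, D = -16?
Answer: -77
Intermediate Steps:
F(b) = -16/b
35 + F(M(-1))*(-7) = 35 - 16/(-1)*(-7) = 35 - 16*(-1)*(-7) = 35 + 16*(-7) = 35 - 112 = -77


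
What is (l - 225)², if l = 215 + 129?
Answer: 14161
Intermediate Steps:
l = 344
(l - 225)² = (344 - 225)² = 119² = 14161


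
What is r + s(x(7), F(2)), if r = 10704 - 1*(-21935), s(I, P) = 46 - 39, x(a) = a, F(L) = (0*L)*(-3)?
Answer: 32646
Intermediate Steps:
F(L) = 0 (F(L) = 0*(-3) = 0)
s(I, P) = 7
r = 32639 (r = 10704 + 21935 = 32639)
r + s(x(7), F(2)) = 32639 + 7 = 32646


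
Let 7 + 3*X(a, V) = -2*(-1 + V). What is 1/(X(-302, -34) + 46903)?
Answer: 1/46924 ≈ 2.1311e-5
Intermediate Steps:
X(a, V) = -5/3 - 2*V/3 (X(a, V) = -7/3 + (-2*(-1 + V))/3 = -7/3 + (2 - 2*V)/3 = -7/3 + (⅔ - 2*V/3) = -5/3 - 2*V/3)
1/(X(-302, -34) + 46903) = 1/((-5/3 - ⅔*(-34)) + 46903) = 1/((-5/3 + 68/3) + 46903) = 1/(21 + 46903) = 1/46924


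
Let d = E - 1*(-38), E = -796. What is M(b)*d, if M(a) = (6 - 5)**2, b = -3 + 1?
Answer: -758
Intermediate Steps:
b = -2
M(a) = 1 (M(a) = 1**2 = 1)
d = -758 (d = -796 - 1*(-38) = -796 + 38 = -758)
M(b)*d = 1*(-758) = -758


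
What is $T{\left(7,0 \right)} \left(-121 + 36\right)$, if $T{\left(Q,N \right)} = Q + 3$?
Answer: $-850$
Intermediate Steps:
$T{\left(Q,N \right)} = 3 + Q$
$T{\left(7,0 \right)} \left(-121 + 36\right) = \left(3 + 7\right) \left(-121 + 36\right) = 10 \left(-85\right) = -850$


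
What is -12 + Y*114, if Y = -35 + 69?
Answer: 3864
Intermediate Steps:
Y = 34
-12 + Y*114 = -12 + 34*114 = -12 + 3876 = 3864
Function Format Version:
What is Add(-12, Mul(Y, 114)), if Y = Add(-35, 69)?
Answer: 3864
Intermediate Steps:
Y = 34
Add(-12, Mul(Y, 114)) = Add(-12, Mul(34, 114)) = Add(-12, 3876) = 3864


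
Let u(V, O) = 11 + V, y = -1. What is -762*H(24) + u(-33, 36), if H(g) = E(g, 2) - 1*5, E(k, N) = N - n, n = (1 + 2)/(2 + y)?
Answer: 4550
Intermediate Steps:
n = 3 (n = (1 + 2)/(2 - 1) = 3/1 = 3*1 = 3)
E(k, N) = -3 + N (E(k, N) = N - 1*3 = N - 3 = -3 + N)
H(g) = -6 (H(g) = (-3 + 2) - 1*5 = -1 - 5 = -6)
-762*H(24) + u(-33, 36) = -762*(-6) + (11 - 33) = 4572 - 22 = 4550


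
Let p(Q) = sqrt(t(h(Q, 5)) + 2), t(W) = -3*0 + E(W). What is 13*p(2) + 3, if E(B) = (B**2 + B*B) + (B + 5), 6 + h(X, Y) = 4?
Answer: 3 + 13*sqrt(13) ≈ 49.872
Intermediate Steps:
h(X, Y) = -2 (h(X, Y) = -6 + 4 = -2)
E(B) = 5 + B + 2*B**2 (E(B) = (B**2 + B**2) + (5 + B) = 2*B**2 + (5 + B) = 5 + B + 2*B**2)
t(W) = 5 + W + 2*W**2 (t(W) = -3*0 + (5 + W + 2*W**2) = 0 + (5 + W + 2*W**2) = 5 + W + 2*W**2)
p(Q) = sqrt(13) (p(Q) = sqrt((5 - 2 + 2*(-2)**2) + 2) = sqrt((5 - 2 + 2*4) + 2) = sqrt((5 - 2 + 8) + 2) = sqrt(11 + 2) = sqrt(13))
13*p(2) + 3 = 13*sqrt(13) + 3 = 3 + 13*sqrt(13)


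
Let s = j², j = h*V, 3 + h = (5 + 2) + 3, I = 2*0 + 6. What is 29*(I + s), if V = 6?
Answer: 51330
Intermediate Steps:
I = 6 (I = 0 + 6 = 6)
h = 7 (h = -3 + ((5 + 2) + 3) = -3 + (7 + 3) = -3 + 10 = 7)
j = 42 (j = 7*6 = 42)
s = 1764 (s = 42² = 1764)
29*(I + s) = 29*(6 + 1764) = 29*1770 = 51330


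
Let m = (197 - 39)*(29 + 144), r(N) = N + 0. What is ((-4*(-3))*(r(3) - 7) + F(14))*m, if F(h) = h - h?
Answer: -1312032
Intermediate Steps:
r(N) = N
F(h) = 0
m = 27334 (m = 158*173 = 27334)
((-4*(-3))*(r(3) - 7) + F(14))*m = ((-4*(-3))*(3 - 7) + 0)*27334 = (12*(-4) + 0)*27334 = (-48 + 0)*27334 = -48*27334 = -1312032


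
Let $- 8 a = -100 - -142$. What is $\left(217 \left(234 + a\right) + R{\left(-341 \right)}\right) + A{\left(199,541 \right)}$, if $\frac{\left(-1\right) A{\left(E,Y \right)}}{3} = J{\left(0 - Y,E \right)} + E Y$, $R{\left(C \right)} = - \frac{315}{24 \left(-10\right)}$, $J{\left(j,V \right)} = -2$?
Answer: $- \frac{4373295}{16} \approx -2.7333 \cdot 10^{5}$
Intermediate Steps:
$R{\left(C \right)} = \frac{21}{16}$ ($R{\left(C \right)} = - \frac{315}{-240} = \left(-315\right) \left(- \frac{1}{240}\right) = \frac{21}{16}$)
$A{\left(E,Y \right)} = 6 - 3 E Y$ ($A{\left(E,Y \right)} = - 3 \left(-2 + E Y\right) = 6 - 3 E Y$)
$a = - \frac{21}{4}$ ($a = - \frac{-100 - -142}{8} = - \frac{-100 + 142}{8} = \left(- \frac{1}{8}\right) 42 = - \frac{21}{4} \approx -5.25$)
$\left(217 \left(234 + a\right) + R{\left(-341 \right)}\right) + A{\left(199,541 \right)} = \left(217 \left(234 - \frac{21}{4}\right) + \frac{21}{16}\right) + \left(6 - 597 \cdot 541\right) = \left(217 \cdot \frac{915}{4} + \frac{21}{16}\right) + \left(6 - 322977\right) = \left(\frac{198555}{4} + \frac{21}{16}\right) - 322971 = \frac{794241}{16} - 322971 = - \frac{4373295}{16}$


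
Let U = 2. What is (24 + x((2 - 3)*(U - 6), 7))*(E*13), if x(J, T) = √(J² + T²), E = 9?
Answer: 2808 + 117*√65 ≈ 3751.3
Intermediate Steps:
(24 + x((2 - 3)*(U - 6), 7))*(E*13) = (24 + √(((2 - 3)*(2 - 6))² + 7²))*(9*13) = (24 + √((-1*(-4))² + 49))*117 = (24 + √(4² + 49))*117 = (24 + √(16 + 49))*117 = (24 + √65)*117 = 2808 + 117*√65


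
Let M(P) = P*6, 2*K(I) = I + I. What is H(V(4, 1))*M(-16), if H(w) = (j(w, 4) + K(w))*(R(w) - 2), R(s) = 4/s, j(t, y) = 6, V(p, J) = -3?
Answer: 960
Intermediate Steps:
K(I) = I (K(I) = (I + I)/2 = (2*I)/2 = I)
H(w) = (-2 + 4/w)*(6 + w) (H(w) = (6 + w)*(4/w - 2) = (6 + w)*(-2 + 4/w) = (-2 + 4/w)*(6 + w))
M(P) = 6*P
H(V(4, 1))*M(-16) = (-8 - 2*(-3) + 24/(-3))*(6*(-16)) = (-8 + 6 + 24*(-⅓))*(-96) = (-8 + 6 - 8)*(-96) = -10*(-96) = 960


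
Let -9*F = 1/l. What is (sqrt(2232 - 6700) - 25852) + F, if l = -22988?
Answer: -5348571983/206892 + 2*I*sqrt(1117) ≈ -25852.0 + 66.843*I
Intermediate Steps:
F = 1/206892 (F = -1/9/(-22988) = -1/9*(-1/22988) = 1/206892 ≈ 4.8334e-6)
(sqrt(2232 - 6700) - 25852) + F = (sqrt(2232 - 6700) - 25852) + 1/206892 = (sqrt(-4468) - 25852) + 1/206892 = (2*I*sqrt(1117) - 25852) + 1/206892 = (-25852 + 2*I*sqrt(1117)) + 1/206892 = -5348571983/206892 + 2*I*sqrt(1117)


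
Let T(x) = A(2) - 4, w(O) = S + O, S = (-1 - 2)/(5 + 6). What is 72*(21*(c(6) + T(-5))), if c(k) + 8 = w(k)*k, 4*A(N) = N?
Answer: 380268/11 ≈ 34570.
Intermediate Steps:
A(N) = N/4
S = -3/11 ≈ -0.27273
w(O) = -3/11 + O
c(k) = -8 + k*(-3/11 + k) (c(k) = -8 + (-3/11 + k)*k = -8 + k*(-3/11 + k))
T(x) = -7/2 (T(x) = (¼)*2 - 4 = ½ - 4 = -7/2)
72*(21*(c(6) + T(-5))) = 72*(21*((-8 + (1/11)*6*(-3 + 11*6)) - 7/2)) = 72*(21*((-8 + (1/11)*6*(-3 + 66)) - 7/2)) = 72*(21*((-8 + (1/11)*6*63) - 7/2)) = 72*(21*((-8 + 378/11) - 7/2)) = 72*(21*(290/11 - 7/2)) = 72*(21*(503/22)) = 72*(10563/22) = 380268/11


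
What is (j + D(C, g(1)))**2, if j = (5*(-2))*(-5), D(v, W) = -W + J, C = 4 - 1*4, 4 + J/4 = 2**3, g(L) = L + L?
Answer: 4096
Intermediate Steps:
g(L) = 2*L
J = 16 (J = -16 + 4*2**3 = -16 + 4*8 = -16 + 32 = 16)
C = 0 (C = 4 - 4 = 0)
D(v, W) = 16 - W (D(v, W) = -W + 16 = 16 - W)
j = 50 (j = -10*(-5) = 50)
(j + D(C, g(1)))**2 = (50 + (16 - 2))**2 = (50 + 14)**2 = 64**2 = 4096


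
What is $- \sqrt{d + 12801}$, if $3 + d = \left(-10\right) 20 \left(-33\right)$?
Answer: $- \sqrt{19398} \approx -139.28$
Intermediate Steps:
$d = 6597$ ($d = -3 + \left(-10\right) 20 \left(-33\right) = -3 - -6600 = -3 + 6600 = 6597$)
$- \sqrt{d + 12801} = - \sqrt{6597 + 12801} = - \sqrt{19398}$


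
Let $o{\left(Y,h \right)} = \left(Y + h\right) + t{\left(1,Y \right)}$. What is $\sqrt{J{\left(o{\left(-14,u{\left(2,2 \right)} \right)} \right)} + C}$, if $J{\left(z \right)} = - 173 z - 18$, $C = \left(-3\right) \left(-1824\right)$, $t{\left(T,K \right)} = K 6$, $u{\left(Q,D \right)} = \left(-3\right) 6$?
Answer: $\sqrt{25522} \approx 159.76$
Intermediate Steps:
$u{\left(Q,D \right)} = -18$
$t{\left(T,K \right)} = 6 K$
$C = 5472$
$o{\left(Y,h \right)} = h + 7 Y$ ($o{\left(Y,h \right)} = \left(Y + h\right) + 6 Y = h + 7 Y$)
$J{\left(z \right)} = -18 - 173 z$
$\sqrt{J{\left(o{\left(-14,u{\left(2,2 \right)} \right)} \right)} + C} = \sqrt{\left(-18 - 173 \left(-18 + 7 \left(-14\right)\right)\right) + 5472} = \sqrt{\left(-18 - 173 \left(-18 - 98\right)\right) + 5472} = \sqrt{\left(-18 - -20068\right) + 5472} = \sqrt{\left(-18 + 20068\right) + 5472} = \sqrt{20050 + 5472} = \sqrt{25522}$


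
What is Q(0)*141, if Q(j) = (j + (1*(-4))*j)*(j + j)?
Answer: 0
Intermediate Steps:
Q(j) = -6*j² (Q(j) = (j - 4*j)*(2*j) = (-3*j)*(2*j) = -6*j²)
Q(0)*141 = -6*0²*141 = -6*0*141 = 0*141 = 0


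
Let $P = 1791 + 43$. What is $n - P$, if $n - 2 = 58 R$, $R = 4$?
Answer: $-1600$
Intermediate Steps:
$n = 234$ ($n = 2 + 58 \cdot 4 = 2 + 232 = 234$)
$P = 1834$
$n - P = 234 - 1834 = -1600$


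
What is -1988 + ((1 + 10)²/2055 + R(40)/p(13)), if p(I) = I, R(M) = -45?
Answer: -53200322/26715 ≈ -1991.4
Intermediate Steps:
-1988 + ((1 + 10)²/2055 + R(40)/p(13)) = -1988 + ((1 + 10)²/2055 - 45/13) = -1988 + (11²*(1/2055) - 45*1/13) = -1988 + (121*(1/2055) - 45/13) = -1988 + (121/2055 - 45/13) = -1988 - 90902/26715 = -53200322/26715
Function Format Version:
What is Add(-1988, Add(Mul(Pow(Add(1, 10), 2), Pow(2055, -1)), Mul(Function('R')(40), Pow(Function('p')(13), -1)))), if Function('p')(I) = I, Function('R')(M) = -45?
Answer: Rational(-53200322, 26715) ≈ -1991.4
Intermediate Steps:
Add(-1988, Add(Mul(Pow(Add(1, 10), 2), Pow(2055, -1)), Mul(Function('R')(40), Pow(Function('p')(13), -1)))) = Add(-1988, Add(Mul(Pow(Add(1, 10), 2), Pow(2055, -1)), Mul(-45, Pow(13, -1)))) = Add(-1988, Add(Mul(Pow(11, 2), Rational(1, 2055)), Mul(-45, Rational(1, 13)))) = Add(-1988, Add(Mul(121, Rational(1, 2055)), Rational(-45, 13))) = Add(-1988, Add(Rational(121, 2055), Rational(-45, 13))) = Add(-1988, Rational(-90902, 26715)) = Rational(-53200322, 26715)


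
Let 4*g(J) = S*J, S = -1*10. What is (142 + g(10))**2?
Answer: 13689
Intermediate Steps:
S = -10
g(J) = -5*J/2 (g(J) = (-10*J)/4 = -5*J/2)
(142 + g(10))**2 = (142 - 5/2*10)**2 = (142 - 25)**2 = 117**2 = 13689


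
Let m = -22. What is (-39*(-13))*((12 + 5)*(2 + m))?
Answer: -172380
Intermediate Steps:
(-39*(-13))*((12 + 5)*(2 + m)) = (-39*(-13))*((12 + 5)*(2 - 22)) = 507*(17*(-20)) = 507*(-340) = -172380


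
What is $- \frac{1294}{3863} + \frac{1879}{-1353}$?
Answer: $- \frac{9009359}{5226639} \approx -1.7237$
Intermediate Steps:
$- \frac{1294}{3863} + \frac{1879}{-1353} = \left(-1294\right) \frac{1}{3863} + 1879 \left(- \frac{1}{1353}\right) = - \frac{1294}{3863} - \frac{1879}{1353} = - \frac{9009359}{5226639}$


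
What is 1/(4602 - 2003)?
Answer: 1/2599 ≈ 0.00038476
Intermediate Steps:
1/(4602 - 2003) = 1/2599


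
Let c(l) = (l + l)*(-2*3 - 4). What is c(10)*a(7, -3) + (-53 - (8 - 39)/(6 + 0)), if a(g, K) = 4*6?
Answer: -29087/6 ≈ -4847.8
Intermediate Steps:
a(g, K) = 24
c(l) = -20*l (c(l) = (2*l)*(-6 - 4) = (2*l)*(-10) = -20*l)
c(10)*a(7, -3) + (-53 - (8 - 39)/(6 + 0)) = -20*10*24 + (-53 - (8 - 39)/(6 + 0)) = -200*24 + (-53 - (-31)/6) = -4800 + (-53 - (-31)/6) = -4800 + (-53 - 1*(-31/6)) = -4800 + (-53 + 31/6) = -4800 - 287/6 = -29087/6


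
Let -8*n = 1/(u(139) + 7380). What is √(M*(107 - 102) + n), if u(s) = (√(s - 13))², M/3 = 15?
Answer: √5634003183/5004 ≈ 15.000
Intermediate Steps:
M = 45 (M = 3*15 = 45)
u(s) = -13 + s (u(s) = (√(-13 + s))² = -13 + s)
n = -1/60048 (n = -1/(8*((-13 + 139) + 7380)) = -1/(8*(126 + 7380)) = -⅛/7506 = -⅛*1/7506 = -1/60048 ≈ -1.6653e-5)
√(M*(107 - 102) + n) = √(45*(107 - 102) - 1/60048) = √(45*5 - 1/60048) = √(225 - 1/60048) = √(13510799/60048) = √5634003183/5004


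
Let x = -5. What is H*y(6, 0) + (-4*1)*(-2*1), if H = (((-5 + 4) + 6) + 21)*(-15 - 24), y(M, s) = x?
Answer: 5078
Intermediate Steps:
y(M, s) = -5
H = -1014 (H = ((-1 + 6) + 21)*(-39) = (5 + 21)*(-39) = 26*(-39) = -1014)
H*y(6, 0) + (-4*1)*(-2*1) = -1014*(-5) + (-4*1)*(-2*1) = 5070 - 4*(-2) = 5070 + 8 = 5078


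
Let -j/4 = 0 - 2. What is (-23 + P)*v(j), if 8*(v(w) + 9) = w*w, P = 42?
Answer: -19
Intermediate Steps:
j = 8 (j = -4*(0 - 2) = -4*(-2) = 8)
v(w) = -9 + w²/8 (v(w) = -9 + (w*w)/8 = -9 + w²/8)
(-23 + P)*v(j) = (-23 + 42)*(-9 + (⅛)*8²) = 19*(-9 + (⅛)*64) = 19*(-9 + 8) = 19*(-1) = -19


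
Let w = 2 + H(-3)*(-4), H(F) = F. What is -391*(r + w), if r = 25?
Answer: -15249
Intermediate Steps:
w = 14 (w = 2 - 3*(-4) = 2 + 12 = 14)
-391*(r + w) = -391*(25 + 14) = -391*39 = -15249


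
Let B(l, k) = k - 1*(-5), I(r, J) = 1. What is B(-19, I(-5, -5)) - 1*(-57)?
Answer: 63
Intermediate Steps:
B(l, k) = 5 + k (B(l, k) = k + 5 = 5 + k)
B(-19, I(-5, -5)) - 1*(-57) = (5 + 1) - 1*(-57) = 6 + 57 = 63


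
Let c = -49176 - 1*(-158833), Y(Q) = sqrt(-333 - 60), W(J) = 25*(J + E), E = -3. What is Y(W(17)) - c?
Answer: -109657 + I*sqrt(393) ≈ -1.0966e+5 + 19.824*I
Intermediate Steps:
W(J) = -75 + 25*J (W(J) = 25*(J - 3) = 25*(-3 + J) = -75 + 25*J)
Y(Q) = I*sqrt(393) (Y(Q) = sqrt(-393) = I*sqrt(393))
c = 109657 (c = -49176 + 158833 = 109657)
Y(W(17)) - c = I*sqrt(393) - 1*109657 = I*sqrt(393) - 109657 = -109657 + I*sqrt(393)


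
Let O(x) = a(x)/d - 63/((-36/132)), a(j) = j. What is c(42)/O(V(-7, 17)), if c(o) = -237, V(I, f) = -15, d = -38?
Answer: -3002/2931 ≈ -1.0242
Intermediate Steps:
O(x) = 231 - x/38 (O(x) = x/(-38) - 63/((-36/132)) = x*(-1/38) - 63/((-36*1/132)) = -x/38 - 63/(-3/11) = -x/38 - 63*(-11/3) = -x/38 + 231 = 231 - x/38)
c(42)/O(V(-7, 17)) = -237/(231 - 1/38*(-15)) = -237/(231 + 15/38) = -237/8793/38 = -237*38/8793 = -3002/2931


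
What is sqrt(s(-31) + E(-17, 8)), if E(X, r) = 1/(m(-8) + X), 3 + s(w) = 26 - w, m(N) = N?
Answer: sqrt(1349)/5 ≈ 7.3457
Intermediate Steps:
s(w) = 23 - w (s(w) = -3 + (26 - w) = 23 - w)
E(X, r) = 1/(-8 + X)
sqrt(s(-31) + E(-17, 8)) = sqrt((23 - 1*(-31)) + 1/(-8 - 17)) = sqrt((23 + 31) + 1/(-25)) = sqrt(54 - 1/25) = sqrt(1349/25) = sqrt(1349)/5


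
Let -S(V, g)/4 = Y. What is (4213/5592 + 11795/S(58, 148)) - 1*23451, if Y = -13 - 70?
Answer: -10867614247/464136 ≈ -23415.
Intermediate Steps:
Y = -83
S(V, g) = 332 (S(V, g) = -4*(-83) = 332)
(4213/5592 + 11795/S(58, 148)) - 1*23451 = (4213/5592 + 11795/332) - 1*23451 = (4213*(1/5592) + 11795*(1/332)) - 23451 = (4213/5592 + 11795/332) - 23451 = 16839089/464136 - 23451 = -10867614247/464136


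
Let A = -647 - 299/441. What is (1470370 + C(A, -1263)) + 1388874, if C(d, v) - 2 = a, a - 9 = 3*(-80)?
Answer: 2859015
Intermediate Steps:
A = -285626/441 (A = -647 - 299*1/441 = -647 - 299/441 = -285626/441 ≈ -647.68)
a = -231 (a = 9 + 3*(-80) = 9 - 240 = -231)
C(d, v) = -229 (C(d, v) = 2 - 231 = -229)
(1470370 + C(A, -1263)) + 1388874 = (1470370 - 229) + 1388874 = 1470141 + 1388874 = 2859015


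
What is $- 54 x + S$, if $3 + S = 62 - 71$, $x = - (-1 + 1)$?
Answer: $-12$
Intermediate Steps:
$x = 0$ ($x = \left(-1\right) 0 = 0$)
$S = -12$ ($S = -3 + \left(62 - 71\right) = -3 - 9 = -12$)
$- 54 x + S = \left(-54\right) 0 - 12 = 0 - 12 = -12$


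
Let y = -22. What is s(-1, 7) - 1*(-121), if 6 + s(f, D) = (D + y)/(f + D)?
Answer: 225/2 ≈ 112.50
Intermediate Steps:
s(f, D) = -6 + (-22 + D)/(D + f) (s(f, D) = -6 + (D - 22)/(f + D) = -6 + (-22 + D)/(D + f))
s(-1, 7) - 1*(-121) = (-22 - 6*(-1) - 5*7)/(7 - 1) - 1*(-121) = (-22 + 6 - 35)/6 + 121 = (⅙)*(-51) + 121 = -17/2 + 121 = 225/2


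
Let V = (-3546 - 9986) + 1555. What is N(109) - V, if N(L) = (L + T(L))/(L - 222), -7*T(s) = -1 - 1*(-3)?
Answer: 9473046/791 ≈ 11976.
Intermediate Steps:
V = -11977 (V = -13532 + 1555 = -11977)
T(s) = -2/7 (T(s) = -(-1 - 1*(-3))/7 = -(-1 + 3)/7 = -1/7*2 = -2/7)
N(L) = (-2/7 + L)/(-222 + L) (N(L) = (L - 2/7)/(L - 222) = (-2/7 + L)/(-222 + L))
N(109) - V = (-2/7 + 109)/(-222 + 109) - 1*(-11977) = (761/7)/(-113) + 11977 = -1/113*761/7 + 11977 = -761/791 + 11977 = 9473046/791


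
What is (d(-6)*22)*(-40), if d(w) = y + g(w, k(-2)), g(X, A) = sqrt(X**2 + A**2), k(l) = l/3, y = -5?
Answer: 4400 - 1760*sqrt(82)/3 ≈ -912.49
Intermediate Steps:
k(l) = l/3 (k(l) = l*(1/3) = l/3)
g(X, A) = sqrt(A**2 + X**2)
d(w) = -5 + sqrt(4/9 + w**2) (d(w) = -5 + sqrt(((1/3)*(-2))**2 + w**2) = -5 + sqrt((-2/3)**2 + w**2) = -5 + sqrt(4/9 + w**2))
(d(-6)*22)*(-40) = ((-5 + sqrt(4 + 9*(-6)**2)/3)*22)*(-40) = ((-5 + sqrt(4 + 9*36)/3)*22)*(-40) = ((-5 + sqrt(4 + 324)/3)*22)*(-40) = ((-5 + sqrt(328)/3)*22)*(-40) = ((-5 + (2*sqrt(82))/3)*22)*(-40) = ((-5 + 2*sqrt(82)/3)*22)*(-40) = (-110 + 44*sqrt(82)/3)*(-40) = 4400 - 1760*sqrt(82)/3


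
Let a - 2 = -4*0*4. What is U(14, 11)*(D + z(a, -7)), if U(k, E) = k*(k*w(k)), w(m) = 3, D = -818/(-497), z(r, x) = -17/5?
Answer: -366156/355 ≈ -1031.4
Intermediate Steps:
a = 2 (a = 2 - 4*0*4 = 2 + 0*4 = 2 + 0 = 2)
z(r, x) = -17/5 (z(r, x) = -17*⅕ = -17/5)
D = 818/497 (D = -818*(-1/497) = 818/497 ≈ 1.6459)
U(k, E) = 3*k² (U(k, E) = k*(k*3) = k*(3*k) = 3*k²)
U(14, 11)*(D + z(a, -7)) = (3*14²)*(818/497 - 17/5) = (3*196)*(-4359/2485) = 588*(-4359/2485) = -366156/355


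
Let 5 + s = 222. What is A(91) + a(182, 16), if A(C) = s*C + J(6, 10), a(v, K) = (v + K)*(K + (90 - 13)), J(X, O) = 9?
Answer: 38170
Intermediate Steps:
s = 217 (s = -5 + 222 = 217)
a(v, K) = (77 + K)*(K + v) (a(v, K) = (K + v)*(K + 77) = (K + v)*(77 + K) = (77 + K)*(K + v))
A(C) = 9 + 217*C (A(C) = 217*C + 9 = 9 + 217*C)
A(91) + a(182, 16) = (9 + 217*91) + (16² + 77*16 + 77*182 + 16*182) = (9 + 19747) + (256 + 1232 + 14014 + 2912) = 19756 + 18414 = 38170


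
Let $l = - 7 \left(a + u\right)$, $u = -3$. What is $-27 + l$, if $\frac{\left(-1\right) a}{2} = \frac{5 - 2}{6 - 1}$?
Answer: $\frac{12}{5} \approx 2.4$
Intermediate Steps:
$a = - \frac{6}{5}$ ($a = - 2 \frac{5 - 2}{6 - 1} = - 2 \cdot \frac{3}{5} = - 2 \cdot 3 \cdot \frac{1}{5} = \left(-2\right) \frac{3}{5} = - \frac{6}{5} \approx -1.2$)
$l = \frac{147}{5}$ ($l = - 7 \left(- \frac{6}{5} - 3\right) = \left(-7\right) \left(- \frac{21}{5}\right) = \frac{147}{5} \approx 29.4$)
$-27 + l = -27 + \frac{147}{5} = \frac{12}{5}$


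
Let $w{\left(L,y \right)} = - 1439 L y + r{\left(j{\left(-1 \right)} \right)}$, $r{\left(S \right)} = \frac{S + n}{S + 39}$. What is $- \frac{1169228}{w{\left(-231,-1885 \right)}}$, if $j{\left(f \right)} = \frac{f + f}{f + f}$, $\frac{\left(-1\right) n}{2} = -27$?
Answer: $\frac{406688}{217944683} \approx 0.001866$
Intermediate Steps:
$n = 54$ ($n = \left(-2\right) \left(-27\right) = 54$)
$j{\left(f \right)} = 1$ ($j{\left(f \right)} = \frac{2 f}{2 f} = 2 f \frac{1}{2 f} = 1$)
$r{\left(S \right)} = \frac{54 + S}{39 + S}$ ($r{\left(S \right)} = \frac{S + 54}{S + 39} = \frac{54 + S}{39 + S}$)
$w{\left(L,y \right)} = \frac{11}{8} - 1439 L y$ ($w{\left(L,y \right)} = - 1439 L y + \frac{54 + 1}{39 + 1} = - 1439 L y + \frac{1}{40} \cdot 55 = - 1439 L y + \frac{11}{8} = \frac{11}{8} - 1439 L y$)
$- \frac{1169228}{w{\left(-231,-1885 \right)}} = - \frac{1169228}{\frac{11}{8} - \left(-332409\right) \left(-1885\right)} = - \frac{1169228}{\frac{11}{8} - 626590965} = - \frac{1169228}{- \frac{5012727709}{8}} = \left(-1169228\right) \left(- \frac{8}{5012727709}\right) = \frac{406688}{217944683}$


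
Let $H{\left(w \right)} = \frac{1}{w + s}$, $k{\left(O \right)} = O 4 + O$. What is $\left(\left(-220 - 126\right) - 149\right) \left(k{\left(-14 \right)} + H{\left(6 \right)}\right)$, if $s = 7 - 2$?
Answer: $34605$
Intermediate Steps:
$k{\left(O \right)} = 5 O$ ($k{\left(O \right)} = 4 O + O = 5 O$)
$s = 5$ ($s = 7 - 2 = 5$)
$H{\left(w \right)} = \frac{1}{5 + w}$ ($H{\left(w \right)} = \frac{1}{w + 5} = \frac{1}{5 + w}$)
$\left(\left(-220 - 126\right) - 149\right) \left(k{\left(-14 \right)} + H{\left(6 \right)}\right) = \left(\left(-220 - 126\right) - 149\right) \left(5 \left(-14\right) + \frac{1}{5 + 6}\right) = \left(-346 - 149\right) \left(-70 + \frac{1}{11}\right) = - 495 \left(-70 + \frac{1}{11}\right) = \left(-495\right) \left(- \frac{769}{11}\right) = 34605$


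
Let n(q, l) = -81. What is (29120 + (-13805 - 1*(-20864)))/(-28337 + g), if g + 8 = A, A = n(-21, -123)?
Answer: -36179/28426 ≈ -1.2727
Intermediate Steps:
A = -81
g = -89 (g = -8 - 81 = -89)
(29120 + (-13805 - 1*(-20864)))/(-28337 + g) = (29120 + (-13805 - 1*(-20864)))/(-28337 - 89) = (29120 + (-13805 + 20864))/(-28426) = (29120 + 7059)*(-1/28426) = 36179*(-1/28426) = -36179/28426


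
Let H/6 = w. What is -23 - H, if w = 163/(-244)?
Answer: -2317/122 ≈ -18.992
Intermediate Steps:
w = -163/244 (w = 163*(-1/244) = -163/244 ≈ -0.66803)
H = -489/122 (H = 6*(-163/244) = -489/122 ≈ -4.0082)
-23 - H = -23 - 1*(-489/122) = -23 + 489/122 = -2317/122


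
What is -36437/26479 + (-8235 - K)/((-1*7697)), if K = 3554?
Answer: 31705342/203808863 ≈ 0.15556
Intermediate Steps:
-36437/26479 + (-8235 - K)/((-1*7697)) = -36437/26479 + (-8235 - 1*3554)/((-1*7697)) = -36437*1/26479 + (-8235 - 3554)/(-7697) = -36437/26479 - 11789*(-1/7697) = -36437/26479 + 11789/7697 = 31705342/203808863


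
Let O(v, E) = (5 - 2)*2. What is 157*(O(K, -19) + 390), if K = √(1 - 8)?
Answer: 62172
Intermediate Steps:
K = I*√7 (K = √(-7) = I*√7 ≈ 2.6458*I)
O(v, E) = 6 (O(v, E) = 3*2 = 6)
157*(O(K, -19) + 390) = 157*(6 + 390) = 157*396 = 62172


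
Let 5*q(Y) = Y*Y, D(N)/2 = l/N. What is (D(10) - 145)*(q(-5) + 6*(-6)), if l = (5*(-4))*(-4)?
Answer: 3999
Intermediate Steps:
l = 80 (l = -20*(-4) = 80)
D(N) = 160/N (D(N) = 2*(80/N) = 160/N)
q(Y) = Y²/5 (q(Y) = (Y*Y)/5 = Y²/5)
(D(10) - 145)*(q(-5) + 6*(-6)) = (160/10 - 145)*((⅕)*(-5)² + 6*(-6)) = (160*(⅒) - 145)*((⅕)*25 - 36) = (16 - 145)*(5 - 36) = -129*(-31) = 3999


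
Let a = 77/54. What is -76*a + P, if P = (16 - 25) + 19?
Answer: -2656/27 ≈ -98.370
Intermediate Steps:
P = 10 (P = -9 + 19 = 10)
a = 77/54 (a = 77*(1/54) = 77/54 ≈ 1.4259)
-76*a + P = -76*77/54 + 10 = -2926/27 + 10 = -2656/27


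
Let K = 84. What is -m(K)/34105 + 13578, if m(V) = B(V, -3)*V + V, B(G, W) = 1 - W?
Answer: 92615454/6821 ≈ 13578.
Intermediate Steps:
m(V) = 5*V (m(V) = (1 - 1*(-3))*V + V = (1 + 3)*V + V = 4*V + V = 5*V)
-m(K)/34105 + 13578 = -5*84/34105 + 13578 = -1*420*(1/34105) + 13578 = -420*1/34105 + 13578 = -84/6821 + 13578 = 92615454/6821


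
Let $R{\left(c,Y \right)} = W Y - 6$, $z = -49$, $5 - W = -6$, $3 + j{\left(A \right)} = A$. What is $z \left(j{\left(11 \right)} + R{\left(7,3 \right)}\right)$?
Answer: $-1715$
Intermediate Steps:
$j{\left(A \right)} = -3 + A$
$W = 11$ ($W = 5 - -6 = 5 + 6 = 11$)
$R{\left(c,Y \right)} = -6 + 11 Y$ ($R{\left(c,Y \right)} = 11 Y - 6 = -6 + 11 Y$)
$z \left(j{\left(11 \right)} + R{\left(7,3 \right)}\right) = - 49 \left(\left(-3 + 11\right) + \left(-6 + 11 \cdot 3\right)\right) = - 49 \left(8 + \left(-6 + 33\right)\right) = - 49 \left(8 + 27\right) = \left(-49\right) 35 = -1715$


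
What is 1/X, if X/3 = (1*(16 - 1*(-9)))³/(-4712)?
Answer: -4712/46875 ≈ -0.10052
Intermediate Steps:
X = -46875/4712 (X = 3*((1*(16 - 1*(-9)))³/(-4712)) = 3*((1*(16 + 9))³*(-1/4712)) = 3*((1*25)³*(-1/4712)) = 3*(25³*(-1/4712)) = 3*(15625*(-1/4712)) = 3*(-15625/4712) = -46875/4712 ≈ -9.9480)
1/X = 1/(-46875/4712) = -4712/46875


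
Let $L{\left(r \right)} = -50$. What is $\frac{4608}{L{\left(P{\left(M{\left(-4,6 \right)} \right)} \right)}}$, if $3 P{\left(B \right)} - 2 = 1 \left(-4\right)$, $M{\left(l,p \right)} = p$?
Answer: $- \frac{2304}{25} \approx -92.16$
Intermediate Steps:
$P{\left(B \right)} = - \frac{2}{3}$ ($P{\left(B \right)} = \frac{2}{3} + \frac{1 \left(-4\right)}{3} = \frac{2}{3} + \frac{1}{3} \left(-4\right) = \frac{2}{3} - \frac{4}{3} = - \frac{2}{3}$)
$\frac{4608}{L{\left(P{\left(M{\left(-4,6 \right)} \right)} \right)}} = \frac{4608}{-50} = 4608 \left(- \frac{1}{50}\right) = - \frac{2304}{25}$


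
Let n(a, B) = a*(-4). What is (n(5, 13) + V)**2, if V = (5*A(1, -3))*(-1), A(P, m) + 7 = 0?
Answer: 225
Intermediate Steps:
A(P, m) = -7 (A(P, m) = -7 + 0 = -7)
n(a, B) = -4*a
V = 35 (V = (5*(-7))*(-1) = -35*(-1) = 35)
(n(5, 13) + V)**2 = (-4*5 + 35)**2 = (-20 + 35)**2 = 15**2 = 225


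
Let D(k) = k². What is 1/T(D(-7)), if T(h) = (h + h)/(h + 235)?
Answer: 142/49 ≈ 2.8980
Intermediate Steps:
T(h) = 2*h/(235 + h) (T(h) = (2*h)/(235 + h) = 2*h/(235 + h))
1/T(D(-7)) = 1/(2*(-7)²/(235 + (-7)²)) = 1/(2*49/(235 + 49)) = 1/(2*49/284) = 1/(2*49*(1/284)) = 1/(49/142) = 142/49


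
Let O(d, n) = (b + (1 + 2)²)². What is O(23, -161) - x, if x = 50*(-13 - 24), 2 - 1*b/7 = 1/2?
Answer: 8921/4 ≈ 2230.3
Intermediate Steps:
b = 21/2 (b = 14 - 7/2 = 21/2 ≈ 10.500)
O(d, n) = 1521/4 (O(d, n) = (21/2 + (1 + 2)²)² = (21/2 + 3²)² = (21/2 + 9)² = (39/2)² = 1521/4)
x = -1850 (x = 50*(-37) = -1850)
O(23, -161) - x = 1521/4 - 1*(-1850) = 1521/4 + 1850 = 8921/4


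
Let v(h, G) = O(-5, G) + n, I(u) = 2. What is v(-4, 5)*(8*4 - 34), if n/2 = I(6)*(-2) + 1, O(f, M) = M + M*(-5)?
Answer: 52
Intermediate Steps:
O(f, M) = -4*M (O(f, M) = M - 5*M = -4*M)
n = -6 (n = 2*(2*(-2) + 1) = 2*(-4 + 1) = 2*(-3) = -6)
v(h, G) = -6 - 4*G (v(h, G) = -4*G - 6 = -6 - 4*G)
v(-4, 5)*(8*4 - 34) = (-6 - 4*5)*(8*4 - 34) = (-6 - 20)*(32 - 34) = -26*(-2) = 52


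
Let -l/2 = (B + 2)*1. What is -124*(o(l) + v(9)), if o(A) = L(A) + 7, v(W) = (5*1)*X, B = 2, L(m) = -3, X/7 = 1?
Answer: -4836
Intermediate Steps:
X = 7 (X = 7*1 = 7)
v(W) = 35 (v(W) = (5*1)*7 = 5*7 = 35)
l = -8 (l = -2*(2 + 2) = -8 ≈ -8.0000)
o(A) = 4 (o(A) = -3 + 7 = 4)
-124*(o(l) + v(9)) = -124*(4 + 35) = -124*39 = -4836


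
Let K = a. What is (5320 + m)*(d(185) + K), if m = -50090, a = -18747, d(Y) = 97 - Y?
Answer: 843242950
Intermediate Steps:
K = -18747
(5320 + m)*(d(185) + K) = (5320 - 50090)*((97 - 1*185) - 18747) = -44770*((97 - 185) - 18747) = -44770*(-88 - 18747) = -44770*(-18835) = 843242950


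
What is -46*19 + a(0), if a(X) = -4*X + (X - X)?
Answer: -874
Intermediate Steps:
a(X) = -4*X (a(X) = -4*X + 0 = -4*X)
-46*19 + a(0) = -46*19 - 4*0 = -874 + 0 = -874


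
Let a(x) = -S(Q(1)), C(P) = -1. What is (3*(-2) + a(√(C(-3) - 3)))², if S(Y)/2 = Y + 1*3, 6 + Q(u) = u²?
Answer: 4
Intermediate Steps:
Q(u) = -6 + u²
S(Y) = 6 + 2*Y (S(Y) = 2*(Y + 1*3) = 2*(Y + 3) = 2*(3 + Y) = 6 + 2*Y)
a(x) = 4 (a(x) = -(6 + 2*(-6 + 1²)) = -(6 + 2*(-6 + 1)) = -(6 + 2*(-5)) = -(6 - 10) = -1*(-4) = 4)
(3*(-2) + a(√(C(-3) - 3)))² = (3*(-2) + 4)² = (-6 + 4)² = (-2)² = 4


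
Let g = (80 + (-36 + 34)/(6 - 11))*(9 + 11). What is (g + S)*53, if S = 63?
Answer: 88563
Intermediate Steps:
g = 1608 (g = (80 - 2/(-5))*20 = (80 - 2*(-⅕))*20 = (80 + ⅖)*20 = (402/5)*20 = 1608)
(g + S)*53 = (1608 + 63)*53 = 1671*53 = 88563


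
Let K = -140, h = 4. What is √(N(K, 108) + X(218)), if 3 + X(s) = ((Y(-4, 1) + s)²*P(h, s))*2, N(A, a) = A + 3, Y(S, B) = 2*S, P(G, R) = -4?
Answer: 2*I*√88235 ≈ 594.09*I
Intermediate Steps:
N(A, a) = 3 + A
X(s) = -3 - 8*(-8 + s)² (X(s) = -3 + ((2*(-4) + s)²*(-4))*2 = -3 + ((-8 + s)²*(-4))*2 = -3 - 4*(-8 + s)²*2 = -3 - 8*(-8 + s)²)
√(N(K, 108) + X(218)) = √((3 - 140) + (-3 - 8*(-8 + 218)²)) = √(-137 + (-3 - 8*210²)) = √(-137 + (-3 - 8*44100)) = √(-137 + (-3 - 352800)) = √(-137 - 352803) = √(-352940) = 2*I*√88235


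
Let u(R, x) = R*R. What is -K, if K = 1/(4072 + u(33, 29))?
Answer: -1/5161 ≈ -0.00019376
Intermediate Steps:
u(R, x) = R²
K = 1/5161 (K = 1/(4072 + 33²) = 1/(4072 + 1089) = 1/5161 ≈ 0.00019376)
-K = -1*1/5161 = -1/5161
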